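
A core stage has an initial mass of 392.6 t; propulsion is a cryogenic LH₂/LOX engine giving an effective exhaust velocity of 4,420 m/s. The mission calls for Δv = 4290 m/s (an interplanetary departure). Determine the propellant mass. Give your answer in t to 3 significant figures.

By the Tsiolkovsky rocket equation, m₀/m_f = exp(Δv / v_e) = exp(4290 / 4420.0) = exp(0.9706) = 2.6395.
m_f = 392.6 / 2.6395 = 148.74 t, so propellant = m₀ − m_f = 392.6 − 148.74 = 243.86 t.

propellant mass ≈ 244 t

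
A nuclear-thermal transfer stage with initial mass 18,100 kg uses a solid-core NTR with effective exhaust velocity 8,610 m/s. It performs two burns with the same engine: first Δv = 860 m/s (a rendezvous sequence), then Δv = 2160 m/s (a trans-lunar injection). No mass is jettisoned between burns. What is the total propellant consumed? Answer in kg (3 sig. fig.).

After the first burn: m = 18100 × exp(−860/8610.0) = 18100 × 0.90494 = 16,379.4 kg.
After the second burn: m = 16,379.4 × exp(−2160/8610.0) = 16,379.4 × 0.77812 = 12,745.1 kg.
Total propellant = m₀ − m_final = 18100 − 12,745.1 = 5,354.9 kg.

total propellant consumed ≈ 5350 kg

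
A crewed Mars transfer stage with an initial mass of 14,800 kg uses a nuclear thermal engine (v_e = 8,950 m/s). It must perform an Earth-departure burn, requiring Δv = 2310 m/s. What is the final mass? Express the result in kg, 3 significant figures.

final mass ≈ 11400 kg

m₀/m_f = exp(Δv / v_e) = exp(2310 / 8950.0) = exp(0.2581) = 1.2945.
m_f = m₀ / 1.2945 = 14,800 / 1.2945 = 11,433 kg.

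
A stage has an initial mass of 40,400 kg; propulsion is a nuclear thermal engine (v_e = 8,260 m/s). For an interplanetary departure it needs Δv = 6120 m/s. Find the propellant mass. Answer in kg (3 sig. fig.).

propellant mass ≈ 21100 kg

From the ideal rocket equation, m₀/m_f = exp(Δv / v_e) = exp(6120 / 8260.0) = exp(0.7409) = 2.0979.
m_f = 40,400 / 2.0979 = 19,257.4 kg, so propellant = m₀ − m_f = 40,400 − 19,257.4 = 21,142.6 kg.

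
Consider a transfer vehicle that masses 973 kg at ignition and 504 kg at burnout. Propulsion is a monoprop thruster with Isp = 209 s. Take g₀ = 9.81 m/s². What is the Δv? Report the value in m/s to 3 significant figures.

Δv ≈ 1350 m/s

v_e = Isp · g₀ = 209 × 9.81 = 2050.3 m/s.
Δv = v_e · ln(m₀/m_f) = 2050.3 × ln(1.931) = 2050.3 × 0.6578 ≈ 1348.7 m/s.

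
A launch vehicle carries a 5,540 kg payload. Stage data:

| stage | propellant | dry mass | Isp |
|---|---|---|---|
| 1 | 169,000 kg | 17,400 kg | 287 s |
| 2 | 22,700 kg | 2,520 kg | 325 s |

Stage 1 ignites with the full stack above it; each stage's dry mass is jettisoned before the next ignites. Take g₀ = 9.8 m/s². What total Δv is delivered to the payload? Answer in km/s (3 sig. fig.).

Δv ≈ 8.50 km/s

Ignition mass of stage 1 = 169,000+17,400 + 22,700+2,520 + 5,540 = 217,160 kg.
Stage 1: m₀ = 217,160 kg, m_f = 217,160 − 169,000 = 48,160 kg; Δv = 287×9.8×ln(4.509) = 2812.6×1.5061 ≈ 4236 m/s.
Stage 2: m₀ = 30,760 kg, m_f = 30,760 − 22,700 = 8,060 kg; Δv = 325×9.8×ln(3.816) = 3185.0×1.3393 ≈ 4266 m/s.
Total Δv = 4236 + 4266 = 8502 m/s.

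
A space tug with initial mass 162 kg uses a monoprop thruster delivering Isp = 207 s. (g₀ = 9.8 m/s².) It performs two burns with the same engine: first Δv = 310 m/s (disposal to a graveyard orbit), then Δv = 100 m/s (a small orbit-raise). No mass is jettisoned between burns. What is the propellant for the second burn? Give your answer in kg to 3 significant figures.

propellant for the second burn ≈ 6.69 kg

v_e = Isp · g₀ = 207 × 9.8 = 2028.6 m/s.
After the first burn: m = 162 × exp(−310/2028.6) = 162 × 0.85829 = 139.043 kg.
After the second burn: m = 139.043 × exp(−100/2028.6) = 139.043 × 0.95190 = 132.355 kg.
Second-burn propellant = 139.043 − 132.355 = 6.688 kg.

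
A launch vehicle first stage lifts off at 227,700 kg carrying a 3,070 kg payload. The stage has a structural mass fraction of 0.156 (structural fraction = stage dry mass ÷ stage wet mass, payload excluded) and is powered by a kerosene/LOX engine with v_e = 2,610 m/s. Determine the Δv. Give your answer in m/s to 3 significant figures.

Stage wet mass = m₀ − payload = 227,700 − 3,070 = 224,630 kg.
Stage dry mass = ε × stage wet mass = 0.156 × 224,630 = 35,042.3 kg.
Burnout mass m_f = stage dry + payload = 35,042.3 + 3,070 = 38,112.3 kg.
By the Tsiolkovsky rocket equation, Δv = v_e · ln(227,700/38,112.3) = 2610.0 × ln(5.974) = 2610.0 × 1.7875 ≈ 4665 m/s.

Δv ≈ 4670 m/s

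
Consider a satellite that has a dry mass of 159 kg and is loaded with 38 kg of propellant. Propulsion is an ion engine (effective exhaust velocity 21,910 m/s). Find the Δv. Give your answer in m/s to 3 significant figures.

m₀ = m_dry + m_prop = 159 + 38 = 197 kg.
Rocket equation: Δv = v_e · ln(m₀/m_f) = 21910.0 × ln(1.239) = 21910.0 × 0.2143 ≈ 4695.3 m/s.

Δv ≈ 4700 m/s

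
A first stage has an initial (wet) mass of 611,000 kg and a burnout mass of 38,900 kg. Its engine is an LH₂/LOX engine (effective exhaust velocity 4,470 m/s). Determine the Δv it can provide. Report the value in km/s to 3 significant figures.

Δv ≈ 12.3 km/s

By the Tsiolkovsky rocket equation, Δv = v_e · ln(m₀/m_f) = 4470.0 × ln(15.71) = 4470.0 × 2.7541 ≈ 12310.8 m/s.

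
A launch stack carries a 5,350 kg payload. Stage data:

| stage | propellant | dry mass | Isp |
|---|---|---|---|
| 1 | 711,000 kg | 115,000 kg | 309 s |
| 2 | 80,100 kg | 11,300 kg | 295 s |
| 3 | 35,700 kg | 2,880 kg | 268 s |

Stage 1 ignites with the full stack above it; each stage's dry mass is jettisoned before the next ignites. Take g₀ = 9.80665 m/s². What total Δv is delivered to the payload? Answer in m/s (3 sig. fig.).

Ignition mass of stage 1 = 711,000+115,000 + 80,100+11,300 + 35,700+2,880 + 5,350 = 961,330 kg.
Stage 1: m₀ = 961,330 kg, m_f = 961,330 − 711,000 = 250,330 kg; Δv = 309×9.80665×ln(3.84) = 3030.3×1.3455 ≈ 4077 m/s.
Stage 2: m₀ = 135,330 kg, m_f = 135,330 − 80,100 = 55,230 kg; Δv = 295×9.80665×ln(2.45) = 2893.0×0.8962 ≈ 2593 m/s.
Stage 3: m₀ = 43,930 kg, m_f = 43,930 − 35,700 = 8,230 kg; Δv = 268×9.80665×ln(5.338) = 2628.2×1.6748 ≈ 4402 m/s.
Total Δv = 4077 + 2593 + 4402 = 11072 m/s.

Δv ≈ 11100 m/s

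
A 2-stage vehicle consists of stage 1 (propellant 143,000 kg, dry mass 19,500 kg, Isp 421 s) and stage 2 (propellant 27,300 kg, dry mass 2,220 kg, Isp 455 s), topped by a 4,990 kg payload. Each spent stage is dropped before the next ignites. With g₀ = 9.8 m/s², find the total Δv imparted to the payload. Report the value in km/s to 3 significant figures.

Ignition mass of stage 1 = 143,000+19,500 + 27,300+2,220 + 4,990 = 197,010 kg.
Stage 1: m₀ = 197,010 kg, m_f = 197,010 − 143,000 = 54,010 kg; Δv = 421×9.8×ln(3.648) = 4125.8×1.2941 ≈ 5339 m/s.
Stage 2: m₀ = 34,510 kg, m_f = 34,510 − 27,300 = 7,210 kg; Δv = 455×9.8×ln(4.786) = 4459.0×1.5658 ≈ 6982 m/s.
Total Δv = 5339 + 6982 = 12321 m/s.

Δv ≈ 12.3 km/s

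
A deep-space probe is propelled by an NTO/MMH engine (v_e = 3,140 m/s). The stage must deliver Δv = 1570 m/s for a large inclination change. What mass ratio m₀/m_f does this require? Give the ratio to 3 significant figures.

From the ideal rocket equation, m₀/m_f = exp(Δv / v_e) = exp(1570 / 3140.0) = exp(0.5000) = 1.6487.

mass ratio ≈ 1.65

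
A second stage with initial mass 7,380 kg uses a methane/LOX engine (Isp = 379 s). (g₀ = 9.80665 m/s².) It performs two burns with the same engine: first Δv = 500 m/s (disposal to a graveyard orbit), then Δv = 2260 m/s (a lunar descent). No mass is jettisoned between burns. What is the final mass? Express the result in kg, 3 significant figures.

v_e = Isp · g₀ = 379 × 9.80665 = 3716.7 m/s.
After the first burn: m = 7380 × exp(−500/3716.7) = 7380 × 0.87413 = 6,451.08 kg.
After the second burn: m = 6,451.08 × exp(−2260/3716.7) = 6,451.08 × 0.54440 = 3,511.97 kg.

final mass ≈ 3510 kg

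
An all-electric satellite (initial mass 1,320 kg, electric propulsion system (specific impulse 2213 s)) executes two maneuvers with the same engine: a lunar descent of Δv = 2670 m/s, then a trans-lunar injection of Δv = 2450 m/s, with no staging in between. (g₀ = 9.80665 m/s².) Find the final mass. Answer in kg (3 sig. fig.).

v_e = Isp · g₀ = 2213 × 9.80665 = 21702.1 m/s.
After the first burn: m = 1320 × exp(−2670/21702.1) = 1320 × 0.88424 = 1,167.2 kg.
After the second burn: m = 1,167.2 × exp(−2450/21702.1) = 1,167.2 × 0.89325 = 1,042.6 kg.

final mass ≈ 1040 kg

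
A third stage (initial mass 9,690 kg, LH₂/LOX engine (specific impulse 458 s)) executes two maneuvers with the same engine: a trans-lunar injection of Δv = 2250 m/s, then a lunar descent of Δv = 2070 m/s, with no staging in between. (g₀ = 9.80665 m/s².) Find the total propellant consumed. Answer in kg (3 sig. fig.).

total propellant consumed ≈ 5990 kg

v_e = Isp · g₀ = 458 × 9.80665 = 4491.4 m/s.
After the first burn: m = 9690 × exp(−2250/4491.4) = 9690 × 0.60595 = 5,871.66 kg.
After the second burn: m = 5,871.66 × exp(−2070/4491.4) = 5,871.66 × 0.63073 = 3,703.43 kg.
Total propellant = m₀ − m_final = 9690 − 3,703.43 = 5,986.57 kg.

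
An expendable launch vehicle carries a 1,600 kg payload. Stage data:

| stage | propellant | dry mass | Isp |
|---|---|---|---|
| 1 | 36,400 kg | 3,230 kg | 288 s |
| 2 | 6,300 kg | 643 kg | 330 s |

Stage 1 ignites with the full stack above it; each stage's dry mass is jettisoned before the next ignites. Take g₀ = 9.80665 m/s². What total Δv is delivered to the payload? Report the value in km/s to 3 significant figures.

Ignition mass of stage 1 = 36,400+3,230 + 6,300+643 + 1,600 = 48,173 kg.
Stage 1: m₀ = 48,173 kg, m_f = 48,173 − 36,400 = 11,773 kg; Δv = 288×9.80665×ln(4.092) = 2824.3×1.4090 ≈ 3979 m/s.
Stage 2: m₀ = 8,543 kg, m_f = 8,543 − 6,300 = 2,243 kg; Δv = 330×9.80665×ln(3.809) = 3236.2×1.3373 ≈ 4328 m/s.
Total Δv = 3979 + 4328 = 8307 m/s.

Δv ≈ 8.31 km/s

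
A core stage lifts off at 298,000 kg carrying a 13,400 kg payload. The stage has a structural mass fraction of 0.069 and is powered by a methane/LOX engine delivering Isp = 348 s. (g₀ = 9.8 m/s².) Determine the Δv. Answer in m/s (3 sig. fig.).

Stage wet mass = m₀ − payload = 298,000 − 13,400 = 284,600 kg.
Stage dry mass = ε × stage wet mass = 0.069 × 284,600 = 19,637.4 kg.
Burnout mass m_f = stage dry + payload = 19,637.4 + 13,400 = 33,037.4 kg.
v_e = Isp · g₀ = 348 × 9.8 = 3410.4 m/s.
Δv = v_e · ln(298,000/33,037.4) = 3410.4 × ln(9.02) = 3410.4 × 2.1995 ≈ 7501 m/s.

Δv ≈ 7500 m/s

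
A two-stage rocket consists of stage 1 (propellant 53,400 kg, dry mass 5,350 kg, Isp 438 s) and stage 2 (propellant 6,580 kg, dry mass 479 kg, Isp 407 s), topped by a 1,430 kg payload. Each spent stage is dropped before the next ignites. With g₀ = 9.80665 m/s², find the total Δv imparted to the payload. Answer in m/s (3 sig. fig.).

Δv ≈ 12700 m/s

Ignition mass of stage 1 = 53,400+5,350 + 6,580+479 + 1,430 = 67,239 kg.
Stage 1: m₀ = 67,239 kg, m_f = 67,239 − 53,400 = 13,839 kg; Δv = 438×9.80665×ln(4.859) = 4295.3×1.5808 ≈ 6790 m/s.
Stage 2: m₀ = 8,489 kg, m_f = 8,489 − 6,580 = 1,909 kg; Δv = 407×9.80665×ln(4.447) = 3991.3×1.4922 ≈ 5956 m/s.
Total Δv = 6790 + 5956 = 12746 m/s.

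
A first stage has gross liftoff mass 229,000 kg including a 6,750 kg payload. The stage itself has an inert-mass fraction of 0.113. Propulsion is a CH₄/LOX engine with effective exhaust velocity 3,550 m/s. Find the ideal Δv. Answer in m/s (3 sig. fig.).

Stage wet mass = m₀ − payload = 229,000 − 6,750 = 222,250 kg.
Stage dry mass = ε × stage wet mass = 0.113 × 222,250 = 25,114.3 kg.
Burnout mass m_f = stage dry + payload = 25,114.3 + 6,750 = 31,864.3 kg.
Rocket equation: Δv = v_e · ln(229,000/31,864.3) = 3550.0 × ln(7.187) = 3550.0 × 1.9722 ≈ 7001 m/s.

Δv ≈ 7000 m/s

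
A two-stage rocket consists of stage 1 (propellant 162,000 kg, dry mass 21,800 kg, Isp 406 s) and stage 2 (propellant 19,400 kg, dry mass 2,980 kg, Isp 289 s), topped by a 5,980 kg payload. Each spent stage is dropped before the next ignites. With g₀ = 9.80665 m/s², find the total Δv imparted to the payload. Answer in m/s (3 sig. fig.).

Ignition mass of stage 1 = 162,000+21,800 + 19,400+2,980 + 5,980 = 212,160 kg.
Stage 1: m₀ = 212,160 kg, m_f = 212,160 − 162,000 = 50,160 kg; Δv = 406×9.80665×ln(4.23) = 3981.5×1.4421 ≈ 5742 m/s.
Stage 2: m₀ = 28,360 kg, m_f = 28,360 − 19,400 = 8,960 kg; Δv = 289×9.80665×ln(3.165) = 2834.1×1.1522 ≈ 3266 m/s.
Total Δv = 5742 + 3266 = 9008 m/s.

Δv ≈ 9010 m/s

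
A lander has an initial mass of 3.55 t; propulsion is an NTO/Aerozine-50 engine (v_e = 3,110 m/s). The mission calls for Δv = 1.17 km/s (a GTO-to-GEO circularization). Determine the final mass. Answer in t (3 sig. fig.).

m₀/m_f = exp(Δv / v_e) = exp(1170 / 3110.0) = exp(0.3762) = 1.4567.
m_f = m₀ / 1.4567 = 3.55 / 1.4567 = 2.43702 t.

final mass ≈ 2.44 t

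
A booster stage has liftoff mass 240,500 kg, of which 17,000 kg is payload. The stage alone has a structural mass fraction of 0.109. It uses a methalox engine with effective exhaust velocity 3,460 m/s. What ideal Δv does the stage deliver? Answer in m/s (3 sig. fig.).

Δv ≈ 6090 m/s

Stage wet mass = m₀ − payload = 240,500 − 17,000 = 223,500 kg.
Stage dry mass = ε × stage wet mass = 0.109 × 223,500 = 24,361.5 kg.
Burnout mass m_f = stage dry + payload = 24,361.5 + 17,000 = 41,361.5 kg.
Using Δv = v_e ln(m₀/m_f): Δv = v_e · ln(240,500/41,361.5) = 3460.0 × ln(5.815) = 3460.0 × 1.7604 ≈ 6091 m/s.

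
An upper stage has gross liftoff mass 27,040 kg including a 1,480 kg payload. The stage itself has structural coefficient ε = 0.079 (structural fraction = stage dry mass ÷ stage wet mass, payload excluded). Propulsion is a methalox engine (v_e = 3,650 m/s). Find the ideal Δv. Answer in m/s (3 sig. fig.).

Δv ≈ 7460 m/s

Stage wet mass = m₀ − payload = 27,040 − 1,480 = 25,560 kg.
Stage dry mass = ε × stage wet mass = 0.079 × 25,560 = 2,019.24 kg.
Burnout mass m_f = stage dry + payload = 2,019.24 + 1,480 = 3,499.24 kg.
Δv = v_e · ln(27,040/3,499.24) = 3650.0 × ln(7.727) = 3650.0 × 2.0448 ≈ 7463 m/s.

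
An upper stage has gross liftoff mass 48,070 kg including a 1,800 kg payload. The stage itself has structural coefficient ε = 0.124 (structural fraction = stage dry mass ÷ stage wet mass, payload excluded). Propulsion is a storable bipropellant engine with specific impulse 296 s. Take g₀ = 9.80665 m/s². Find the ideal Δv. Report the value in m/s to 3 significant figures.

Stage wet mass = m₀ − payload = 48,070 − 1,800 = 46,270 kg.
Stage dry mass = ε × stage wet mass = 0.124 × 46,270 = 5,737.48 kg.
Burnout mass m_f = stage dry + payload = 5,737.48 + 1,800 = 7,537.48 kg.
v_e = Isp · g₀ = 296 × 9.80665 = 2902.8 m/s.
Using Δv = v_e ln(m₀/m_f): Δv = v_e · ln(48,070/7,537.48) = 2902.8 × ln(6.377) = 2902.8 × 1.8528 ≈ 5378 m/s.

Δv ≈ 5380 m/s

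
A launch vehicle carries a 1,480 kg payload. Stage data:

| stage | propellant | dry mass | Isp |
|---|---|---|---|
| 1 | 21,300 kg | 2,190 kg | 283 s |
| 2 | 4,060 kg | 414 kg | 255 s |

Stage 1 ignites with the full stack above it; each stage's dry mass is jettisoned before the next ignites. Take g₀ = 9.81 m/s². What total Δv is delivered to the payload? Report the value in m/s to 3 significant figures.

Ignition mass of stage 1 = 21,300+2,190 + 4,060+414 + 1,480 = 29,444 kg.
Stage 1: m₀ = 29,444 kg, m_f = 29,444 − 21,300 = 8,144 kg; Δv = 283×9.81×ln(3.615) = 2776.2×1.2852 ≈ 3568 m/s.
Stage 2: m₀ = 5,954 kg, m_f = 5,954 − 4,060 = 1,894 kg; Δv = 255×9.81×ln(3.144) = 2501.6×1.1454 ≈ 2865 m/s.
Total Δv = 3568 + 2865 = 6433 m/s.

Δv ≈ 6430 m/s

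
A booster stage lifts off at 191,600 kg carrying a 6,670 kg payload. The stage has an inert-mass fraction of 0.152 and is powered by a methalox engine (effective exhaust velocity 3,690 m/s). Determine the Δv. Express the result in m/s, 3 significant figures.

Stage wet mass = m₀ − payload = 191,600 − 6,670 = 184,930 kg.
Stage dry mass = ε × stage wet mass = 0.152 × 184,930 = 28,109.4 kg.
Burnout mass m_f = stage dry + payload = 28,109.4 + 6,670 = 34,779.4 kg.
Rocket equation: Δv = v_e · ln(191,600/34,779.4) = 3690.0 × ln(5.509) = 3690.0 × 1.7064 ≈ 6297 m/s.

Δv ≈ 6300 m/s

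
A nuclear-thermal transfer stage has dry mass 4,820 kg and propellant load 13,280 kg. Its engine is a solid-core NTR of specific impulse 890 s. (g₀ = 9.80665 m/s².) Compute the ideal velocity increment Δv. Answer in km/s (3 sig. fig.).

Δv ≈ 11.5 km/s

v_e = Isp · g₀ = 890 × 9.80665 = 8727.9 m/s.
m₀ = m_dry + m_prop = 4,820 + 13,280 = 18,100 kg.
Δv = v_e · ln(m₀/m_f) = 8727.9 × ln(3.755) = 8727.9 × 1.3231 ≈ 11548.2 m/s.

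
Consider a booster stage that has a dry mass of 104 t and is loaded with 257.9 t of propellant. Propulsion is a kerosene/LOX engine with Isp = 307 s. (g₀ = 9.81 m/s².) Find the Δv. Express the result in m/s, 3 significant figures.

Δv ≈ 3760 m/s

v_e = Isp · g₀ = 307 × 9.81 = 3011.7 m/s.
m₀ = m_dry + m_prop = 104 + 257.9 = 361.9 t.
From the ideal rocket equation, Δv = v_e · ln(m₀/m_f) = 3011.7 × ln(3.48) = 3011.7 × 1.2470 ≈ 3755.5 m/s.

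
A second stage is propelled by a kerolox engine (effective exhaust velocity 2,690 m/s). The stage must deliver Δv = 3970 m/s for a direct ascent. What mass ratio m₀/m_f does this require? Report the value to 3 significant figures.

Rocket equation: m₀/m_f = exp(Δv / v_e) = exp(3970 / 2690.0) = exp(1.4758) = 4.3747.

mass ratio ≈ 4.37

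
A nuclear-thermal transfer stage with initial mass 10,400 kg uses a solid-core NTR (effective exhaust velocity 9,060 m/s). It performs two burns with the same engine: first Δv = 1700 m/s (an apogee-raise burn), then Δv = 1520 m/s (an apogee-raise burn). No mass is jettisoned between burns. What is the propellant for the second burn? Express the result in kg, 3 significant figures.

After the first burn: m = 10400 × exp(−1700/9060.0) = 10400 × 0.82891 = 8,620.66 kg.
After the second burn: m = 8,620.66 × exp(−1520/9060.0) = 8,620.66 × 0.84555 = 7,289.2 kg.
Second-burn propellant = 8,620.66 − 7,289.2 = 1,331.46 kg.

propellant for the second burn ≈ 1330 kg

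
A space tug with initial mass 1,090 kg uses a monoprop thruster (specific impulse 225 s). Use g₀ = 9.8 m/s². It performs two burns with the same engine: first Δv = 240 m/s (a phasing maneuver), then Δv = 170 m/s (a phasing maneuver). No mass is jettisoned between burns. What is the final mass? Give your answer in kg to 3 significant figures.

final mass ≈ 905 kg

v_e = Isp · g₀ = 225 × 9.8 = 2205.0 m/s.
After the first burn: m = 1090 × exp(−240/2205.0) = 1090 × 0.89687 = 977.588 kg.
After the second burn: m = 977.588 × exp(−170/2205.0) = 977.588 × 0.92580 = 905.051 kg.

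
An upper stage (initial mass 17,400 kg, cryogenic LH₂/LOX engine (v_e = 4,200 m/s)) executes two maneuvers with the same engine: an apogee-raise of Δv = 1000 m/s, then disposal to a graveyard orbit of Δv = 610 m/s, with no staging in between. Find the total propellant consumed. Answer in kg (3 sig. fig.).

After the first burn: m = 17400 × exp(−1000/4200.0) = 17400 × 0.78813 = 13,713.5 kg.
After the second burn: m = 13,713.5 × exp(−610/4200.0) = 13,713.5 × 0.86482 = 11,859.7 kg.
Total propellant = m₀ − m_final = 17400 − 11,859.7 = 5,540.3 kg.

total propellant consumed ≈ 5540 kg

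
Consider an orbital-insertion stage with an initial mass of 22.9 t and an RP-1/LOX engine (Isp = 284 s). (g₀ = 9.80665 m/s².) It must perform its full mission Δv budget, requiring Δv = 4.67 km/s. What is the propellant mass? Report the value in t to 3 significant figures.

v_e = Isp · g₀ = 284 × 9.80665 = 2785.1 m/s.
m₀/m_f = exp(Δv / v_e) = exp(4670 / 2785.1) = exp(1.6768) = 5.3483.
m_f = 22.9 / 5.3483 = 4.28173 t, so propellant = m₀ − m_f = 22.9 − 4.28173 = 18.61827 t.

propellant mass ≈ 18.6 t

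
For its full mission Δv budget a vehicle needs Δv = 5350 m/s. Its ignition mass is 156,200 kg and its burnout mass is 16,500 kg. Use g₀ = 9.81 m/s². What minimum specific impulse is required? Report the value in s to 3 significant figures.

ln(m₀/m_f) = ln(156200/16500) = ln(9.467) = 2.2478.
v_e = Δv / ln(m₀/m_f) = 5350 / 2.2478 = 2380.1 m/s.
Isp = v_e / g₀ = 2380.1 / 9.81 = 242.6 s.

Isp ≈ 243 s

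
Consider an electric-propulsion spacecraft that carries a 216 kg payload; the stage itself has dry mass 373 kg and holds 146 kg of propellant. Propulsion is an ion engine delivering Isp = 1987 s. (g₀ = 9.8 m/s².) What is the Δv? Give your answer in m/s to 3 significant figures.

v_e = Isp · g₀ = 1987 × 9.8 = 19472.6 m/s.
m₀ = payload + dry + propellant = 216 + 373 + 146 = 735 kg.
m_f = payload + dry = 216 + 373 = 589 kg.
Using Δv = v_e ln(m₀/m_f): Δv = v_e · ln(m₀/m_f) = 19472.6 × ln(1.248) = 19472.6 × 0.2214 ≈ 4312.1 m/s.

Δv ≈ 4310 m/s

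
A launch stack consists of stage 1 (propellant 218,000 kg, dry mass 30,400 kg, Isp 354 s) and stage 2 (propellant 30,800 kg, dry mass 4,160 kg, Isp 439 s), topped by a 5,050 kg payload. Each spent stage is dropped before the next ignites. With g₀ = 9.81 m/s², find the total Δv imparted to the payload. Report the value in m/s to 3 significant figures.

Ignition mass of stage 1 = 218,000+30,400 + 30,800+4,160 + 5,050 = 288,410 kg.
Stage 1: m₀ = 288,410 kg, m_f = 288,410 − 218,000 = 70,410 kg; Δv = 354×9.81×ln(4.096) = 3472.7×1.4100 ≈ 4897 m/s.
Stage 2: m₀ = 40,010 kg, m_f = 40,010 − 30,800 = 9,210 kg; Δv = 439×9.81×ln(4.344) = 4306.6×1.4688 ≈ 6326 m/s.
Total Δv = 4897 + 6326 = 11223 m/s.

Δv ≈ 11200 m/s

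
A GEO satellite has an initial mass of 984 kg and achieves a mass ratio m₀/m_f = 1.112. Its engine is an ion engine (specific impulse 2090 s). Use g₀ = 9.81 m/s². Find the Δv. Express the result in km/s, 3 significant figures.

v_e = Isp · g₀ = 2090 × 9.81 = 20502.9 m/s.
From the ideal rocket equation, Δv = v_e · ln(1.112) = 20502.9 × 0.1062 ≈ 2176.6 m/s.

Δv ≈ 2.18 km/s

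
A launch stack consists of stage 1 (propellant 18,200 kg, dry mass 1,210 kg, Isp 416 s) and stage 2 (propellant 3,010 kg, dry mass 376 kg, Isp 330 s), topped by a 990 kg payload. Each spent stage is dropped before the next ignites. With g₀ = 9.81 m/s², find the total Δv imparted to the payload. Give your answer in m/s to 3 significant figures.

Ignition mass of stage 1 = 18,200+1,210 + 3,010+376 + 990 = 23,786 kg.
Stage 1: m₀ = 23,786 kg, m_f = 23,786 − 18,200 = 5,586 kg; Δv = 416×9.81×ln(4.258) = 4081.0×1.4488 ≈ 5913 m/s.
Stage 2: m₀ = 4,376 kg, m_f = 4,376 − 3,010 = 1,366 kg; Δv = 330×9.81×ln(3.204) = 3237.3×1.1642 ≈ 3769 m/s.
Total Δv = 5913 + 3769 = 9682 m/s.

Δv ≈ 9680 m/s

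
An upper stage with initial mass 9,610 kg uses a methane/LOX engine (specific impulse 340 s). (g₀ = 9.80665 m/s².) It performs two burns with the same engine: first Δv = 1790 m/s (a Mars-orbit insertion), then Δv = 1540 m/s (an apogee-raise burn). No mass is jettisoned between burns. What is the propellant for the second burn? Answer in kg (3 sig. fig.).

v_e = Isp · g₀ = 340 × 9.80665 = 3334.3 m/s.
After the first burn: m = 9610 × exp(−1790/3334.3) = 9610 × 0.58459 = 5,617.91 kg.
After the second burn: m = 5,617.91 × exp(−1540/3334.3) = 5,617.91 × 0.63010 = 3,539.85 kg.
Second-burn propellant = 5,617.91 − 3,539.85 = 2,078.06 kg.

propellant for the second burn ≈ 2080 kg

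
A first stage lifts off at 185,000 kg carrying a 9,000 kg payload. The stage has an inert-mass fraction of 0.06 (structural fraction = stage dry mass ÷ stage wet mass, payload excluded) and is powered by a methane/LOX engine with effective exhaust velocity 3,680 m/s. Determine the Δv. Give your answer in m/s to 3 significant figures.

Δv ≈ 8270 m/s

Stage wet mass = m₀ − payload = 185,000 − 9,000 = 176,000 kg.
Stage dry mass = ε × stage wet mass = 0.06 × 176,000 = 10,560 kg.
Burnout mass m_f = stage dry + payload = 10,560 + 9,000 = 19,560 kg.
Δv = v_e · ln(185,000/19,560) = 3680.0 × ln(9.458) = 3680.0 × 2.2469 ≈ 8268 m/s.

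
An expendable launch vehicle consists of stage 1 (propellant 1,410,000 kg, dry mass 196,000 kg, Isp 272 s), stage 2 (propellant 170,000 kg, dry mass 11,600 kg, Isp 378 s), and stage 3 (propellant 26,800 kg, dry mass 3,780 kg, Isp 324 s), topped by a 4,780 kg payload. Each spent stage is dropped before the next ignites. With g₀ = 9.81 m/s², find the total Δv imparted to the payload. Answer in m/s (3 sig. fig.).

Ignition mass of stage 1 = 1,410,000+196,000 + 170,000+11,600 + 26,800+3,780 + 4,780 = 1,822,960 kg.
Stage 1: m₀ = 1,822,960 kg, m_f = 1,822,960 − 1,410,000 = 412,960 kg; Δv = 272×9.81×ln(4.414) = 2668.3×1.4849 ≈ 3962 m/s.
Stage 2: m₀ = 216,960 kg, m_f = 216,960 − 170,000 = 46,960 kg; Δv = 378×9.81×ln(4.62) = 3708.2×1.5304 ≈ 5675 m/s.
Stage 3: m₀ = 35,360 kg, m_f = 35,360 − 26,800 = 8,560 kg; Δv = 324×9.81×ln(4.131) = 3178.4×1.4185 ≈ 4509 m/s.
Total Δv = 3962 + 5675 + 4509 = 14146 m/s.

Δv ≈ 14100 m/s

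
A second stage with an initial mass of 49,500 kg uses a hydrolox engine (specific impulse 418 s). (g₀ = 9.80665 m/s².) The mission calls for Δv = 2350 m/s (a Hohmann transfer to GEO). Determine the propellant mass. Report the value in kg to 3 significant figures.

propellant mass ≈ 21600 kg

v_e = Isp · g₀ = 418 × 9.80665 = 4099.2 m/s.
By the Tsiolkovsky rocket equation, m₀/m_f = exp(Δv / v_e) = exp(2350 / 4099.2) = exp(0.5733) = 1.7741.
m_f = 49,500 / 1.7741 = 27,901.5 kg, so propellant = m₀ − m_f = 49,500 − 27,901.5 = 21,598.5 kg.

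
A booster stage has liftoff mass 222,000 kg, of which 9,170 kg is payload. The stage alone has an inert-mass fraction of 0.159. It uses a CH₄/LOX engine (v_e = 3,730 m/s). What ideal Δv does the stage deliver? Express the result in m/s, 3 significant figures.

Δv ≈ 6120 m/s

Stage wet mass = m₀ − payload = 222,000 − 9,170 = 212,830 kg.
Stage dry mass = ε × stage wet mass = 0.159 × 212,830 = 33,840 kg.
Burnout mass m_f = stage dry + payload = 33,840 + 9,170 = 43,010 kg.
By the Tsiolkovsky rocket equation, Δv = v_e · ln(222,000/43,010) = 3730.0 × ln(5.162) = 3730.0 × 1.6412 ≈ 6122 m/s.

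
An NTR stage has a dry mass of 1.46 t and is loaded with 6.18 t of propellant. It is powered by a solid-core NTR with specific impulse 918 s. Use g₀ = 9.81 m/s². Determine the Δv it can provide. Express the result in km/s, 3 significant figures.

v_e = Isp · g₀ = 918 × 9.81 = 9005.6 m/s.
m₀ = m_dry + m_prop = 1.46 + 6.18 = 7.64 t.
Rocket equation: Δv = v_e · ln(m₀/m_f) = 9005.6 × ln(5.233) = 9005.6 × 1.6550 ≈ 14903.9 m/s.

Δv ≈ 14.9 km/s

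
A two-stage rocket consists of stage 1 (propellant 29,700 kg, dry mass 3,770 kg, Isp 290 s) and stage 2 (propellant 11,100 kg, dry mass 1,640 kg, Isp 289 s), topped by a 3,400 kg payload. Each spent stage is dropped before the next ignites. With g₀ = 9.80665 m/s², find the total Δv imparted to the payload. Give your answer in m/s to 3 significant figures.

Δv ≈ 5900 m/s

Ignition mass of stage 1 = 29,700+3,770 + 11,100+1,640 + 3,400 = 49,610 kg.
Stage 1: m₀ = 49,610 kg, m_f = 49,610 − 29,700 = 19,910 kg; Δv = 290×9.80665×ln(2.492) = 2843.9×0.9130 ≈ 2596 m/s.
Stage 2: m₀ = 16,140 kg, m_f = 16,140 − 11,100 = 5,040 kg; Δv = 289×9.80665×ln(3.202) = 2834.1×1.1639 ≈ 3299 m/s.
Total Δv = 2596 + 3299 = 5895 m/s.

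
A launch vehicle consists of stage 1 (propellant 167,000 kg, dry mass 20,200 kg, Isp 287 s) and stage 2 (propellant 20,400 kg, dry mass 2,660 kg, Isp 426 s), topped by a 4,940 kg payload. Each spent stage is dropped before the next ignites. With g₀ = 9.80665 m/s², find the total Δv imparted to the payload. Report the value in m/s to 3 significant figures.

Ignition mass of stage 1 = 167,000+20,200 + 20,400+2,660 + 4,940 = 215,200 kg.
Stage 1: m₀ = 215,200 kg, m_f = 215,200 − 167,000 = 48,200 kg; Δv = 287×9.80665×ln(4.465) = 2814.5×1.4962 ≈ 4211 m/s.
Stage 2: m₀ = 28,000 kg, m_f = 28,000 − 20,400 = 7,600 kg; Δv = 426×9.80665×ln(3.684) = 4177.6×1.3041 ≈ 5448 m/s.
Total Δv = 4211 + 5448 = 9659 m/s.

Δv ≈ 9660 m/s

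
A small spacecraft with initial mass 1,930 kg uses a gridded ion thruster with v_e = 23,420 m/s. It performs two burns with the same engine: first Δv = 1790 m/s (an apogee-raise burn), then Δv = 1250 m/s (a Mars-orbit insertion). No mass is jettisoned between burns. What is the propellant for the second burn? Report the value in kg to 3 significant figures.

propellant for the second burn ≈ 92.9 kg

After the first burn: m = 1930 × exp(−1790/23420.0) = 1930 × 0.92642 = 1,787.99 kg.
After the second burn: m = 1,787.99 × exp(−1250/23420.0) = 1,787.99 × 0.94803 = 1,695.07 kg.
Second-burn propellant = 1,787.99 − 1,695.07 = 92.92 kg.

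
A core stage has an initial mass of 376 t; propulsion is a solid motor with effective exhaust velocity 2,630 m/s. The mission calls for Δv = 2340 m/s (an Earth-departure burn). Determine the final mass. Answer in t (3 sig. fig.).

final mass ≈ 154 t

m₀/m_f = exp(Δv / v_e) = exp(2340 / 2630.0) = exp(0.8897) = 2.4345.
m_f = m₀ / 2.4345 = 376 / 2.4345 = 154.446 t.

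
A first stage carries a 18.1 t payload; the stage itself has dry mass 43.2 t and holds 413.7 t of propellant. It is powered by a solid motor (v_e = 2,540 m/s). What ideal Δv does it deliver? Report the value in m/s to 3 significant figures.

Δv ≈ 5200 m/s

m₀ = payload + dry + propellant = 18.1 + 43.2 + 413.7 = 475 t.
m_f = payload + dry = 18.1 + 43.2 = 61.3 t.
Δv = v_e · ln(m₀/m_f) = 2540.0 × ln(7.749) = 2540.0 × 2.0475 ≈ 5200.7 m/s.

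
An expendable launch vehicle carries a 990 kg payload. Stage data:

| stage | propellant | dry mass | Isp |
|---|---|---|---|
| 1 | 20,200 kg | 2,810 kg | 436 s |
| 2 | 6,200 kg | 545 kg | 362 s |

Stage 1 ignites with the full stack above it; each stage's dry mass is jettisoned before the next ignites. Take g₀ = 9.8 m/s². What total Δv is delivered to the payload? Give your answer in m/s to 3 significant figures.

Δv ≈ 10300 m/s

Ignition mass of stage 1 = 20,200+2,810 + 6,200+545 + 990 = 30,745 kg.
Stage 1: m₀ = 30,745 kg, m_f = 30,745 − 20,200 = 10,545 kg; Δv = 436×9.8×ln(2.916) = 4272.8×1.0701 ≈ 4572 m/s.
Stage 2: m₀ = 7,735 kg, m_f = 7,735 − 6,200 = 1,535 kg; Δv = 362×9.8×ln(5.039) = 3547.6×1.6172 ≈ 5737 m/s.
Total Δv = 4572 + 5737 = 10309 m/s.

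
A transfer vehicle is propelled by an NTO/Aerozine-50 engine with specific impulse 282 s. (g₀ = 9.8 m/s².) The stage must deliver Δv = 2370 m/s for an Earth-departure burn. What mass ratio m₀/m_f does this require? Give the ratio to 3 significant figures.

mass ratio ≈ 2.36

v_e = Isp · g₀ = 282 × 9.8 = 2763.6 m/s.
Using Δv = v_e ln(m₀/m_f): m₀/m_f = exp(Δv / v_e) = exp(2370 / 2763.6) = exp(0.8576) = 2.3574.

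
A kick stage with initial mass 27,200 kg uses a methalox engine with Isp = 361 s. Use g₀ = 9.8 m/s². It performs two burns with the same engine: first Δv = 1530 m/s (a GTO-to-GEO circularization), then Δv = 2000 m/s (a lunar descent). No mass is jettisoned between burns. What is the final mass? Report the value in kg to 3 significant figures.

final mass ≈ 10000 kg

v_e = Isp · g₀ = 361 × 9.8 = 3537.8 m/s.
After the first burn: m = 27200 × exp(−1530/3537.8) = 27200 × 0.64890 = 17,650.1 kg.
After the second burn: m = 17,650.1 × exp(−2000/3537.8) = 17,650.1 × 0.56818 = 10,028.4 kg.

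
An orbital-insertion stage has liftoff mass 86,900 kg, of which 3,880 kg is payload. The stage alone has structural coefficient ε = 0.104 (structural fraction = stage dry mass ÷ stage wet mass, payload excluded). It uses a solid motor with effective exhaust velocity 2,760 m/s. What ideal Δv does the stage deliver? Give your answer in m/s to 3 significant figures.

Δv ≈ 5350 m/s

Stage wet mass = m₀ − payload = 86,900 − 3,880 = 83,020 kg.
Stage dry mass = ε × stage wet mass = 0.104 × 83,020 = 8,634.08 kg.
Burnout mass m_f = stage dry + payload = 8,634.08 + 3,880 = 12,514.08 kg.
Δv = v_e · ln(86,900/12,514.08) = 2760.0 × ln(6.944) = 2760.0 × 1.9379 ≈ 5349 m/s.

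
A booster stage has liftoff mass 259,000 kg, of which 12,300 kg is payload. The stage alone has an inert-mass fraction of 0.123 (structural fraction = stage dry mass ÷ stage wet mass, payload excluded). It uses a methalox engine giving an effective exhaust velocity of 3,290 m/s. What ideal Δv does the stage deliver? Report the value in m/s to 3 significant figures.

Δv ≈ 5930 m/s

Stage wet mass = m₀ − payload = 259,000 − 12,300 = 246,700 kg.
Stage dry mass = ε × stage wet mass = 0.123 × 246,700 = 30,344.1 kg.
Burnout mass m_f = stage dry + payload = 30,344.1 + 12,300 = 42,644.1 kg.
From the ideal rocket equation, Δv = v_e · ln(259,000/42,644.1) = 3290.0 × ln(6.074) = 3290.0 × 1.8039 ≈ 5935 m/s.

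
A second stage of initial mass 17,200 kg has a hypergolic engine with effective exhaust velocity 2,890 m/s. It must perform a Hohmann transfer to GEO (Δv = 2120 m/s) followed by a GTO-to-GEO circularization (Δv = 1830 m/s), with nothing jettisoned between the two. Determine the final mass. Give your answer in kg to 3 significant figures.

final mass ≈ 4380 kg

After the first burn: m = 17200 × exp(−2120/2890.0) = 17200 × 0.48019 = 8,259.27 kg.
After the second burn: m = 8,259.27 × exp(−1830/2890.0) = 8,259.27 × 0.53088 = 4,384.68 kg.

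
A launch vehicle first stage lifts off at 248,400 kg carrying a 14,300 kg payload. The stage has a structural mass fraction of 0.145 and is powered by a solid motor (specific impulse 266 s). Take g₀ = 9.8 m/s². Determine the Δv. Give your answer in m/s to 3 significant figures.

Δv ≈ 4270 m/s

Stage wet mass = m₀ − payload = 248,400 − 14,300 = 234,100 kg.
Stage dry mass = ε × stage wet mass = 0.145 × 234,100 = 33,944.5 kg.
Burnout mass m_f = stage dry + payload = 33,944.5 + 14,300 = 48,244.5 kg.
v_e = Isp · g₀ = 266 × 9.8 = 2606.8 m/s.
Using Δv = v_e ln(m₀/m_f): Δv = v_e · ln(248,400/48,244.5) = 2606.8 × ln(5.149) = 2606.8 × 1.6388 ≈ 4272 m/s.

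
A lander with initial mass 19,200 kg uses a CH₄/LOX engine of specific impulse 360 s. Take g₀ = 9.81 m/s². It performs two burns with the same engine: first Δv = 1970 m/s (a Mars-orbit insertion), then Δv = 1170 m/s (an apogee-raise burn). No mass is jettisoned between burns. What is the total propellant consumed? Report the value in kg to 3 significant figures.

total propellant consumed ≈ 11300 kg

v_e = Isp · g₀ = 360 × 9.81 = 3531.6 m/s.
After the first burn: m = 19200 × exp(−1970/3531.6) = 19200 × 0.57246 = 10,991.2 kg.
After the second burn: m = 10,991.2 × exp(−1170/3531.6) = 10,991.2 × 0.71799 = 7,891.57 kg.
Total propellant = m₀ − m_final = 19200 − 7,891.57 = 11,308.43 kg.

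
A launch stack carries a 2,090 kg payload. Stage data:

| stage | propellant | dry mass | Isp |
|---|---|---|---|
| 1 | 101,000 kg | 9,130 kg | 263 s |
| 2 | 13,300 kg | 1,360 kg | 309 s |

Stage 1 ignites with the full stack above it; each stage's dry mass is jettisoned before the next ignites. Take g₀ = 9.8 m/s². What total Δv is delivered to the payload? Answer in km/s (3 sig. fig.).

Δv ≈ 8.88 km/s

Ignition mass of stage 1 = 101,000+9,130 + 13,300+1,360 + 2,090 = 126,880 kg.
Stage 1: m₀ = 126,880 kg, m_f = 126,880 − 101,000 = 25,880 kg; Δv = 263×9.8×ln(4.903) = 2577.4×1.5898 ≈ 4097 m/s.
Stage 2: m₀ = 16,750 kg, m_f = 16,750 − 13,300 = 3,450 kg; Δv = 309×9.8×ln(4.855) = 3028.2×1.5800 ≈ 4785 m/s.
Total Δv = 4097 + 4785 = 8882 m/s.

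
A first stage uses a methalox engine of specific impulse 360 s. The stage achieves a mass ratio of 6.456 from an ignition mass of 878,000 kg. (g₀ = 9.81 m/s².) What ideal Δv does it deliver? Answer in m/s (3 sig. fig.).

v_e = Isp · g₀ = 360 × 9.81 = 3531.6 m/s.
From the ideal rocket equation, Δv = v_e · ln(6.456) = 3531.6 × 1.8650 ≈ 6586.5 m/s.

Δv ≈ 6590 m/s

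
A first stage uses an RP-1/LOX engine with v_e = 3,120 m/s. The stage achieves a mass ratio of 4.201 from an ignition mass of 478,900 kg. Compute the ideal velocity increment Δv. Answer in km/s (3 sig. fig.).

Δv ≈ 4.48 km/s

From the ideal rocket equation, Δv = v_e · ln(4.201) = 3120.0 × 1.4353 ≈ 4478.2 m/s.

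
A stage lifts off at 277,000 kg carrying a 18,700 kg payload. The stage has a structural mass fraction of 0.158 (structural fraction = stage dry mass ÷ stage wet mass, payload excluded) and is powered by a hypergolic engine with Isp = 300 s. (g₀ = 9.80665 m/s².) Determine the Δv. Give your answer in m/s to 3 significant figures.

Stage wet mass = m₀ − payload = 277,000 − 18,700 = 258,300 kg.
Stage dry mass = ε × stage wet mass = 0.158 × 258,300 = 40,811.4 kg.
Burnout mass m_f = stage dry + payload = 40,811.4 + 18,700 = 59,511.4 kg.
v_e = Isp · g₀ = 300 × 9.80665 = 2942.0 m/s.
Δv = v_e · ln(277,000/59,511.4) = 2942.0 × ln(4.655) = 2942.0 × 1.5378 ≈ 4524 m/s.

Δv ≈ 4520 m/s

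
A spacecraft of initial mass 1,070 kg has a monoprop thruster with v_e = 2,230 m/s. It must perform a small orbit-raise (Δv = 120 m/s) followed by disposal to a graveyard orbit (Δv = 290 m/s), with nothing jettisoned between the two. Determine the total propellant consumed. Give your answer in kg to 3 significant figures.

After the first burn: m = 1070 × exp(−120/2230.0) = 1070 × 0.94761 = 1,013.94 kg.
After the second burn: m = 1,013.94 × exp(−290/2230.0) = 1,013.94 × 0.87806 = 890.3 kg.
Total propellant = m₀ − m_final = 1070 − 890.3 = 179.7 kg.

total propellant consumed ≈ 180 kg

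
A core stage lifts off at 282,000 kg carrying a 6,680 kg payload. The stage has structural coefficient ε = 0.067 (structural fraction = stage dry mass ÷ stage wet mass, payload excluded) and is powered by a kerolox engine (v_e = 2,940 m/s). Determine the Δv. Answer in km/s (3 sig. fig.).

Δv ≈ 7.11 km/s

Stage wet mass = m₀ − payload = 282,000 − 6,680 = 275,320 kg.
Stage dry mass = ε × stage wet mass = 0.067 × 275,320 = 18,446.4 kg.
Burnout mass m_f = stage dry + payload = 18,446.4 + 6,680 = 25,126.4 kg.
Δv = v_e · ln(282,000/25,126.4) = 2940.0 × ln(11.22) = 2940.0 × 2.4180 ≈ 7109 m/s.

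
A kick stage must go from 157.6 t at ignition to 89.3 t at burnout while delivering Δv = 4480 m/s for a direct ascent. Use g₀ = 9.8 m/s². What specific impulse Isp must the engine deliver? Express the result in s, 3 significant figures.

Isp ≈ 805 s

ln(m₀/m_f) = ln(157600/89300) = ln(1.765) = 0.5681.
Using Δv = v_e ln(m₀/m_f): v_e = Δv / ln(m₀/m_f) = 4480 / 0.5681 = 7886.5 m/s.
Isp = v_e / g₀ = 7886.5 / 9.8 = 804.7 s.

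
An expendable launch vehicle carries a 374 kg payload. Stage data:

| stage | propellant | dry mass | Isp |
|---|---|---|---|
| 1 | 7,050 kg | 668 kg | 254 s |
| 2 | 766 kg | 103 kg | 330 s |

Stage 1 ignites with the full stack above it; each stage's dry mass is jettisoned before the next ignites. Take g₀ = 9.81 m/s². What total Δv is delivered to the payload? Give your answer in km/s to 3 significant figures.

Δv ≈ 6.95 km/s

Ignition mass of stage 1 = 7,050+668 + 766+103 + 374 = 8,961 kg.
Stage 1: m₀ = 8,961 kg, m_f = 8,961 − 7,050 = 1,911 kg; Δv = 254×9.81×ln(4.689) = 2491.7×1.5453 ≈ 3850 m/s.
Stage 2: m₀ = 1,243 kg, m_f = 1,243 − 766 = 477 kg; Δv = 330×9.81×ln(2.606) = 3237.3×0.9578 ≈ 3101 m/s.
Total Δv = 3850 + 3101 = 6951 m/s.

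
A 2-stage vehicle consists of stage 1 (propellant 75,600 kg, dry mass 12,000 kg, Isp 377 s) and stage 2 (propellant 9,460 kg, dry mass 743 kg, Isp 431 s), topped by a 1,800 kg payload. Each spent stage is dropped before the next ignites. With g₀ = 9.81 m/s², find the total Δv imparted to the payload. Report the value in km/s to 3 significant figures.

Ignition mass of stage 1 = 75,600+12,000 + 9,460+743 + 1,800 = 99,603 kg.
Stage 1: m₀ = 99,603 kg, m_f = 99,603 − 75,600 = 24,003 kg; Δv = 377×9.81×ln(4.15) = 3698.4×1.4230 ≈ 5263 m/s.
Stage 2: m₀ = 12,003 kg, m_f = 12,003 − 9,460 = 2,543 kg; Δv = 431×9.81×ln(4.72) = 4228.1×1.5518 ≈ 6561 m/s.
Total Δv = 5263 + 6561 = 11824 m/s.

Δv ≈ 11.8 km/s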